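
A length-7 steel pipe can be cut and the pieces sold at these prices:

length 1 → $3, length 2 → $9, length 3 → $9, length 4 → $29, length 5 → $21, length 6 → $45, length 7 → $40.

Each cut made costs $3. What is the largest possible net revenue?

Consider every possible first cut. net[k] is the best of p[i]+net[k−i] over all sellable i≤k, charging 3 whenever i<k.
net[1] = 3
net[2] = max(3+3-3, 9+0) = 9
net[3] = max(3+9-3, 9+3-3, 9+0) = 9
net[4] = max(3+9-3, 9+9-3, 9+3-3, 29+0) = 29
net[5] = max(3+29-3, 9+9-3, 9+9-3, 29+3-3, 21+0) = 29
net[6] = max(3+29-3, 9+29-3, 9+9-3, 29+9-3, 21+3-3, 45+0) = 45
net[7] = max(3+45-3, 9+29-3, 9+29-3, …, 45+3-3, 40+0) = 45
One optimal plan: pieces 6 + 1 (1 cut) → $48 − $3 = $45.

45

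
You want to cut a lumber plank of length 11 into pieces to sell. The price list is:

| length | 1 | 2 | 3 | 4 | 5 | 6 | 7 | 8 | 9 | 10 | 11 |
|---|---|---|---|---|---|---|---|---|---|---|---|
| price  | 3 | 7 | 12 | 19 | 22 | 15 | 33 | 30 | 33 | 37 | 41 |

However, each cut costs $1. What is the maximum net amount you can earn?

Consider every possible first cut. r[k] is the best of p[i]+r[k−i] over all sellable i≤k, charging 1 whenever i<k.
r[1] = 3
r[2] = max(3+3-1, 7+0) = 7
r[3] = max(3+7-1, 7+3-1, 12+0) = 12
r[4] = max(3+12-1, 7+7-1, 12+3-1, 19+0) = 19
r[5] = max(3+19-1, 7+12-1, 12+7-1, 19+3-1, 22+0) = 22
r[6] = max(3+22-1, 7+19-1, 12+12-1, 19+7-1, 22+3-1, 15+0) = 25
r[7] = max(3+25-1, 7+22-1, 12+19-1, …, 15+3-1, 33+0) = 33
r[8] = max(3+33-1, 7+25-1, 12+22-1, …, 33+3-1, 30+0) = 37
r[9] = max(3+37-1, 7+33-1, 12+25-1, …, 30+3-1, 33+0) = 40
r[10] = max(3+40-1, 7+37-1, 12+33-1, …, 33+3-1, 37+0) = 44
r[11] = max(3+44-1, 7+40-1, 12+37-1, …, 37+3-1, 41+0) = 51
One optimal plan: pieces 7 + 4 (1 cut) → $52 − $1 = $51.

51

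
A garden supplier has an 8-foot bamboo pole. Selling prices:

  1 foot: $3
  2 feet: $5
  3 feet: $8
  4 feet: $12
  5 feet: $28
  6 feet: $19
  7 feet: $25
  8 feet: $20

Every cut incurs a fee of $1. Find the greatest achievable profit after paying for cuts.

35

Let v[k] be the best obtainable value from length k. For each k, try every first piece i and keep the best of price[i] + v[k−i] minus the 1 cut fee when i<k.
v[1] = 3
v[2] = max(3+3-1, 5+0) = 5
v[3] = max(3+5-1, 5+3-1, 8+0) = 8
v[4] = max(3+8-1, 5+5-1, 8+3-1, 12+0) = 12
v[5] = max(3+12-1, 5+8-1, 8+5-1, 12+3-1, 28+0) = 28
v[6] = max(3+28-1, 5+12-1, 8+8-1, 12+5-1, 28+3-1, 19+0) = 30
v[7] = max(3+30-1, 5+28-1, 8+12-1, …, 19+3-1, 25+0) = 32
v[8] = max(3+32-1, 5+30-1, 8+28-1, …, 25+3-1, 20+0) = 35
One optimal plan: pieces 5 + 3 (1 cut) → $36 − $1 = $35.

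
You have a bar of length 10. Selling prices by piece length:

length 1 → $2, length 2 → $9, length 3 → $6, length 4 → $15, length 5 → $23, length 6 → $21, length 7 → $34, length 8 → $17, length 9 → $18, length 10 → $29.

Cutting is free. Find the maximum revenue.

46

Let r[k] be the best obtainable value from length k. For each k, try every first piece i and keep the best of price[i] + r[k−i].
r[1] = 2
r[2] = 9
r[3] = 11  (first piece 1, then r[2]=9)
r[4] = 18  (first piece 2, then r[2]=9)
r[5] = 23
r[6] = 27  (first piece 2, then r[4]=18)
r[7] = 34
r[8] = 36  (first piece 1, then r[7]=34)
r[9] = 43  (first piece 2, then r[7]=34)
r[10] = 46  (first piece 5, then r[5]=23)
One optimal cutting: 5 + 5 → $23 + $23 = $46.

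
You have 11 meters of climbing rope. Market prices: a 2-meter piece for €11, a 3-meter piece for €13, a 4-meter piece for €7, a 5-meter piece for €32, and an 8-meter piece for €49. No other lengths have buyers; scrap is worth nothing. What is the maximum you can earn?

65

Build f[k] bottom-up: f[k] = max over allowed piece i of (p[i] + f[k−i]).
f[1] = 0
f[2] = 11
f[3] = 13
f[4] = 22  (first piece 2, then f[2]=11)
f[5] = 32
f[6] = 33  (first piece 2, then f[4]=22)
f[7] = 43  (first piece 2, then f[5]=32)
f[8] = 49
f[9] = 54  (first piece 2, then f[7]=43)
f[10] = 64  (first piece 5, then f[5]=32)
f[11] = 65  (first piece 2, then f[9]=54)
One optimal cutting: 5 + 2 + 2 + 2 → €65.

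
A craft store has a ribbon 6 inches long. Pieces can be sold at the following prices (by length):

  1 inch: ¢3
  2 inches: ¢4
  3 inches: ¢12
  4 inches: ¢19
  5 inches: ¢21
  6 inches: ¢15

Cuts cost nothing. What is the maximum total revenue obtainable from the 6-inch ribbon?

25

Build v[k] bottom-up: v[k] = max over allowed piece i of (p[i] + v[k−i]).
v[1] = 3
v[2] = 6  (first piece 1, then v[1]=3)
v[3] = 12
v[4] = 19
v[5] = 22  (first piece 1, then v[4]=19)
v[6] = 25  (first piece 1, then v[5]=22)
One optimal cutting: 4 + 1 + 1 → ¢19 + ¢3 + ¢3 = ¢25.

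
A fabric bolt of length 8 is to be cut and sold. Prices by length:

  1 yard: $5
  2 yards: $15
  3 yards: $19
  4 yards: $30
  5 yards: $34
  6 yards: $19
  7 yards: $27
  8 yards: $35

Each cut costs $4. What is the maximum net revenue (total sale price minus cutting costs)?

Build v[k] bottom-up: v[k] = max over allowed piece i of (p[i] + v[k−i]) − 4 per cut.
v[1] = 5
v[2] = max(5+5-4, 15+0) = 15
v[3] = max(5+15-4, 15+5-4, 19+0) = 19
v[4] = max(5+19-4, 15+15-4, 19+5-4, 30+0) = 30
v[5] = max(5+30-4, 15+19-4, 19+15-4, 30+5-4, 34+0) = 34
v[6] = max(5+34-4, 15+30-4, 19+19-4, 30+15-4, 34+5-4, 19+0) = 41
v[7] = max(5+41-4, 15+34-4, 19+30-4, …, 19+5-4, 27+0) = 45
v[8] = max(5+45-4, 15+41-4, 19+34-4, …, 27+5-4, 35+0) = 56
One optimal plan: pieces 4 + 4 (1 cut) → $60 − $4 = $56.

56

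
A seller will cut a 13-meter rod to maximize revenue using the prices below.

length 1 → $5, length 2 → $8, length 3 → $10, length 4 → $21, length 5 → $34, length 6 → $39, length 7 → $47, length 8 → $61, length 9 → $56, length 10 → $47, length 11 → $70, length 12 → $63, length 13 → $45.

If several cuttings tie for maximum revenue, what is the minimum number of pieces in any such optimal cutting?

2

Build r[k] bottom-up: r[k] = max over allowed piece i of (p[i] + r[k−i]).
r[1] = 5
r[2] = max(5+5, 8+0) = 10
r[3] = max(5+10, 8+5, 10+0) = 15
r[4] = max(5+15, 8+10, 10+5, 21+0) = 21
r[5] = max(5+21, 8+15, 10+10, 21+5, 34+0) = 34
r[6] = max(5+34, 8+21, 10+15, 21+10, 34+5, 39+0) = 39
r[7] = max(5+39, 8+34, 10+21, …, 39+5, 47+0) = 47
r[8] = max(5+47, 8+39, 10+34, …, 47+5, 61+0) = 61
r[9] = max(5+61, 8+47, 10+39, …, 61+5, 56+0) = 66
r[10] = max(5+66, 8+61, 10+47, …, 56+5, 47+0) = 71
r[11] = max(5+71, 8+66, 10+61, …, 47+5, 70+0) = 76
r[12] = max(5+76, 8+71, 10+66, …, 70+5, 63+0) = 82
r[13] = max(5+82, 8+76, 10+71, …, 63+5, 45+0) = 95
Maximum revenue is $95.
Now minimize piece count subject to staying optimal: for each k, pieces[k] = 1 + min over i with p[i]+r[k−i]=r[k] of pieces[k−i].
pieces[10] = 3
pieces[11] = 4
pieces[12] = 2
pieces[13] = 2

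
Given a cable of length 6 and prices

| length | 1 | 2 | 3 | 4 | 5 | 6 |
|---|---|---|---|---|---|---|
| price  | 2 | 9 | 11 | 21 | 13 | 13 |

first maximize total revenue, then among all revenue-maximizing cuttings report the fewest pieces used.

2

Let r[k] be the best obtainable value from length k. For each k, try every first piece i and keep the best of price[i] + r[k−i].
r[1] = 2
r[2] = 9
r[3] = 11  (first piece 1, then r[2]=9)
r[4] = 21
r[5] = 23  (first piece 1, then r[4]=21)
r[6] = 30  (first piece 2, then r[4]=21)
Maximum revenue is €30.
Now minimize piece count subject to staying optimal: for each k, pieces[k] = 1 + min over i with p[i]+r[k−i]=r[k] of pieces[k−i].
pieces[3] = 1
pieces[4] = 1
pieces[5] = 2
pieces[6] = 2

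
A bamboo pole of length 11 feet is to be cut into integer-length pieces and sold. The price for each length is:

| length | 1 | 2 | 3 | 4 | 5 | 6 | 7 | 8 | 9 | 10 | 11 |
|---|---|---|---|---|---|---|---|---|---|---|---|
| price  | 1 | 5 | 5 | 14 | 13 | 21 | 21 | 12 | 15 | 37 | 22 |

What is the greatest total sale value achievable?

38

Consider every possible first cut. r[k] is the best of p[i]+r[k−i] over all sellable i≤k.
r[1] = 1
r[2] = max(1+1, 5+0) = 5
r[3] = max(1+5, 5+1, 5+0) = 6
r[4] = max(1+6, 5+5, 5+1, 14+0) = 14
r[5] = max(1+14, 5+6, 5+5, 14+1, 13+0) = 15
r[6] = max(1+15, 5+14, 5+6, 14+5, 13+1, 21+0) = 21
r[7] = max(1+21, 5+15, 5+14, …, 21+1, 21+0) = 22
r[8] = max(1+22, 5+21, 5+15, …, 21+1, 12+0) = 28
r[9] = max(1+28, 5+22, 5+21, …, 12+1, 15+0) = 29
r[10] = max(1+29, 5+28, 5+22, …, 15+1, 37+0) = 37
r[11] = max(1+37, 5+29, 5+28, …, 37+1, 22+0) = 38
One optimal cutting: 10 + 1 → $37 + $1 = $38.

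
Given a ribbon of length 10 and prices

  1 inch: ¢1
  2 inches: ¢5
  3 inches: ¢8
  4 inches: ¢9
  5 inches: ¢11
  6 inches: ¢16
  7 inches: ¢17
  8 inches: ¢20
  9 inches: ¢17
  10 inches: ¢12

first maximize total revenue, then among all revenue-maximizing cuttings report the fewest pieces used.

3

Let r[k] be the best obtainable value from length k. For each k, try every first piece i and keep the best of price[i] + r[k−i].
r[1] = 1
r[2] = max(1+1, 5+0) = 5
r[3] = max(1+5, 5+1, 8+0) = 8
r[4] = max(1+8, 5+5, 8+1, 9+0) = 10
r[5] = max(1+10, 5+8, 8+5, 9+1, 11+0) = 13
r[6] = max(1+13, 5+10, 8+8, 9+5, 11+1, 16+0) = 16
r[7] = max(1+16, 5+13, 8+10, …, 16+1, 17+0) = 18
r[8] = max(1+18, 5+16, 8+13, …, 17+1, 20+0) = 21
r[9] = max(1+21, 5+18, 8+16, …, 20+1, 17+0) = 24
r[10] = max(1+24, 5+21, 8+18, …, 17+1, 12+0) = 26
Maximum revenue is ¢26.
Now minimize piece count subject to staying optimal: for each k, pieces[k] = 1 + min over i with p[i]+r[k−i]=r[k] of pieces[k−i].
pieces[7] = 3
pieces[8] = 2
pieces[9] = 2
pieces[10] = 3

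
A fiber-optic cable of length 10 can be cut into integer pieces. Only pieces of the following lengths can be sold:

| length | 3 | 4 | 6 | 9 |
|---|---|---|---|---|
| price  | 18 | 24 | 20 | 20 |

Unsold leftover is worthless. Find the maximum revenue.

60

Build best[k] bottom-up: best[k] = max over allowed piece i of (p[i] + best[k−i]).
best[1] = 0
best[2] = 0
best[3] = 18
best[4] = max(18+0, 24+0) = 24
best[5] = max(18+0, 24+0) = 24
best[6] = max(18+18, 24+0, 20+0) = 36
best[7] = max(18+24, 24+18, 20+0) = 42
best[8] = max(18+24, 24+24, 20+0) = 48
best[9] = max(18+36, 24+24, 20+18, 20+0) = 54
best[10] = max(18+42, 24+36, 20+24, 20+0) = 60
One optimal cutting: 4 + 3 + 3 → $60.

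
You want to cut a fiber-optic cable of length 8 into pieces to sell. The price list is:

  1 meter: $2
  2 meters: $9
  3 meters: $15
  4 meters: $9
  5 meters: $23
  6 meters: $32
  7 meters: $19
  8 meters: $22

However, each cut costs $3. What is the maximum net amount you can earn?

38

Let r[k] be the best obtainable value from length k. For each k, try every first piece i and keep the best of price[i] + r[k−i] minus the 3 cut fee when i<k.
r[1] = 2
r[2] = max(2+2-3, 9+0) = 9
r[3] = max(2+9-3, 9+2-3, 15+0) = 15
r[4] = max(2+15-3, 9+9-3, 15+2-3, 9+0) = 15
r[5] = max(2+15-3, 9+15-3, 15+9-3, 9+2-3, 23+0) = 23
r[6] = max(2+23-3, 9+15-3, 15+15-3, 9+9-3, 23+2-3, 32+0) = 32
r[7] = max(2+32-3, 9+23-3, 15+15-3, …, 32+2-3, 19+0) = 31
r[8] = max(2+31-3, 9+32-3, 15+23-3, …, 19+2-3, 22+0) = 38
One optimal plan: pieces 6 + 2 (1 cut) → $41 − $3 = $38.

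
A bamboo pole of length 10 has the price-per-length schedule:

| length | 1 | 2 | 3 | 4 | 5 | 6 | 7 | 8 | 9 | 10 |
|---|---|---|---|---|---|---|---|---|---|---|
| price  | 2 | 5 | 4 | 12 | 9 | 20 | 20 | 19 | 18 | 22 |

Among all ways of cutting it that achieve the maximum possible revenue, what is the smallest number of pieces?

2

Build r[k] bottom-up: r[k] = max over allowed piece i of (p[i] + r[k−i]).
r[1] = 2
r[2] = 5
r[3] = 7  (first piece 1, then r[2]=5)
r[4] = 12
r[5] = 14  (first piece 1, then r[4]=12)
r[6] = 20
r[7] = 22  (first piece 1, then r[6]=20)
r[8] = 25  (first piece 2, then r[6]=20)
r[9] = 27  (first piece 1, then r[8]=25)
r[10] = 32  (first piece 4, then r[6]=20)
Maximum revenue is $32.
Now minimize piece count subject to staying optimal: for each k, pieces[k] = 1 + min over i with p[i]+r[k−i]=r[k] of pieces[k−i].
pieces[7] = 2
pieces[8] = 2
pieces[9] = 3
pieces[10] = 2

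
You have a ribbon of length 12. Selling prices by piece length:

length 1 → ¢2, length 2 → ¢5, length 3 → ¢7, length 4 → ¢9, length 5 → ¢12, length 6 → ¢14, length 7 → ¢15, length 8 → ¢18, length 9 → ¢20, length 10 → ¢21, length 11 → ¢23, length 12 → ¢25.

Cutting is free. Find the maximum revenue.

30

Let R[k] be the best obtainable value from length k. For each k, try every first piece i and keep the best of price[i] + R[k−i].
R[1] = 2
R[2] = max(2+2, 5+0) = 5
R[3] = max(2+5, 5+2, 7+0) = 7
R[4] = max(2+7, 5+5, 7+2, 9+0) = 10
R[5] = max(2+10, 5+7, 7+5, 9+2, 12+0) = 12
R[6] = max(2+12, 5+10, 7+7, 9+5, 12+2, 14+0) = 15
R[7] = max(2+15, 5+12, 7+10, …, 14+2, 15+0) = 17
R[8] = max(2+17, 5+15, 7+12, …, 15+2, 18+0) = 20
R[9] = max(2+20, 5+17, 7+15, …, 18+2, 20+0) = 22
R[10] = max(2+22, 5+20, 7+17, …, 20+2, 21+0) = 25
R[11] = max(2+25, 5+22, 7+20, …, 21+2, 23+0) = 27
R[12] = max(2+27, 5+25, 7+22, …, 23+2, 25+0) = 30
One optimal cutting: 2 + 2 + 2 + 2 + 2 + 2 → ¢5 + ¢5 + ¢5 + ¢5 + ¢5 + ¢5 = ¢30.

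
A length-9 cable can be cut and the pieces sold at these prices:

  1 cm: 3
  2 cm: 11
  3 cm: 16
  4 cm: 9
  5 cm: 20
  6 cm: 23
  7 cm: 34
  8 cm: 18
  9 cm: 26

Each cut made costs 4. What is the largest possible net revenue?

Let r[k] be the best obtainable value from length k. For each k, try every first piece i and keep the best of price[i] + r[k−i] minus the 4 cut fee when i<k.
r[1] = 3
r[2] = max(3+3-4, 11+0) = 11
r[3] = max(3+11-4, 11+3-4, 16+0) = 16
r[4] = max(3+16-4, 11+11-4, 16+3-4, 9+0) = 18
r[5] = max(3+18-4, 11+16-4, 16+11-4, 9+3-4, 20+0) = 23
r[6] = max(3+23-4, 11+18-4, 16+16-4, 9+11-4, 20+3-4, 23+0) = 28
r[7] = max(3+28-4, 11+23-4, 16+18-4, …, 23+3-4, 34+0) = 34
r[8] = max(3+34-4, 11+28-4, 16+23-4, …, 34+3-4, 18+0) = 35
r[9] = max(3+35-4, 11+34-4, 16+28-4, …, 18+3-4, 26+0) = 41
One optimal plan: pieces 7 + 2 (1 cut) → 45 − 4 = 41.

41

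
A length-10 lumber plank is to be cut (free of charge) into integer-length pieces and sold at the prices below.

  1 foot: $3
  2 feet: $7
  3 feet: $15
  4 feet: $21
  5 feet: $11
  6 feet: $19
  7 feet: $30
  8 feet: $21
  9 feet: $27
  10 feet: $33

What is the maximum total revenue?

51

Let r[k] be the best obtainable value from length k. For each k, try every first piece i and keep the best of price[i] + r[k−i].
r[1] = 3
r[2] = max(3+3, 7+0) = 7
r[3] = max(3+7, 7+3, 15+0) = 15
r[4] = max(3+15, 7+7, 15+3, 21+0) = 21
r[5] = max(3+21, 7+15, 15+7, 21+3, 11+0) = 24
r[6] = max(3+24, 7+21, 15+15, 21+7, 11+3, 19+0) = 30
r[7] = max(3+30, 7+24, 15+21, …, 19+3, 30+0) = 36
r[8] = max(3+36, 7+30, 15+24, …, 30+3, 21+0) = 42
r[9] = max(3+42, 7+36, 15+30, …, 21+3, 27+0) = 45
r[10] = max(3+45, 7+42, 15+36, …, 27+3, 33+0) = 51
One optimal cutting: 4 + 3 + 3 → $21 + $15 + $15 = $51.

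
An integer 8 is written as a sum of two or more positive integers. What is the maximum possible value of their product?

Fill f[k] for k=2..8: at each k try every first piece i and multiply by the better of (k−i) uncut or f[k−i].
f[2] = 1*max(1,0) = 1*1 = 1
f[3] = 1*max(2,1) = 1*2 = 2
f[4] = 2*max(2,1) = 2*2 = 4
f[5] = 2*max(3,2) = 2*3 = 6
f[6] = 3*max(3,2) = 3*3 = 9
f[7] = 2*max(5,6) = 2*6 = 12
f[8] = 2*max(6,9) = 2*9 = 18
One optimal split: 3 + 3 + 2; product 3*3*2 = 18.

18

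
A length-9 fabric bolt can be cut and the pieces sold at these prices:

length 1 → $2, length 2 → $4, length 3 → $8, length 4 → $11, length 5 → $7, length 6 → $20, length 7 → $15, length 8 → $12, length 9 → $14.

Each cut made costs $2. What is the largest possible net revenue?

26

Build v[k] bottom-up: v[k] = max over allowed piece i of (p[i] + v[k−i]) − 2 per cut.
v[1] = 2
v[2] = max(2+2-2, 4+0) = 4
v[3] = max(2+4-2, 4+2-2, 8+0) = 8
v[4] = max(2+8-2, 4+4-2, 8+2-2, 11+0) = 11
v[5] = max(2+11-2, 4+8-2, 8+4-2, 11+2-2, 7+0) = 11
v[6] = max(2+11-2, 4+11-2, 8+8-2, 11+4-2, 7+2-2, 20+0) = 20
v[7] = max(2+20-2, 4+11-2, 8+11-2, …, 20+2-2, 15+0) = 20
v[8] = max(2+20-2, 4+20-2, 8+11-2, …, 15+2-2, 12+0) = 22
v[9] = max(2+22-2, 4+20-2, 8+20-2, …, 12+2-2, 14+0) = 26
One optimal plan: pieces 6 + 3 (1 cut) → $28 − $2 = $26.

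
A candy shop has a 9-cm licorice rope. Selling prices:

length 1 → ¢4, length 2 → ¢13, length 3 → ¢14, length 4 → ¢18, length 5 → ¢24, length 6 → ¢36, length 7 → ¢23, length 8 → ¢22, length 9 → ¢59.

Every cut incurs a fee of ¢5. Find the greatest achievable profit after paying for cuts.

59

Let v[k] be the best obtainable value from length k. For each k, try every first piece i and keep the best of price[i] + v[k−i] minus the 5 cut fee when i<k.
v[1] = 4
v[2] = 13
v[3] = 14
v[4] = 21  (first piece 2, then v[2]=13)
v[5] = 24
v[6] = 36
v[7] = 35  (first piece 1, then v[6]=36)
v[8] = 44  (first piece 2, then v[6]=36)
v[9] = 59
Best is to make no cuts and sell whole for ¢59.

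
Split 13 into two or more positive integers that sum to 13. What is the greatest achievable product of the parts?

108

Define m[k] = max over 1≤i<k of i · max(k−i, m[k−i]); the inner max lets the remainder stay uncut if that's better.
Small cases: m[2]=1, m[3]=2, m[4]=4, m[5]=6, m[6]=9, m[7]=12, m[8]=18.
m[9] = 3×max(6,9) = 3×9 = 27
m[10] = 2×max(8,18) = 2×18 = 36
m[11] = 2×max(9,27) = 2×27 = 54
m[12] = 3×max(9,27) = 3×27 = 81
m[13] = 2×max(11,54) = 2×54 = 108
One optimal split: 3 + 3 + 3 + 2 + 2; product 3×3×3×2×2 = 108.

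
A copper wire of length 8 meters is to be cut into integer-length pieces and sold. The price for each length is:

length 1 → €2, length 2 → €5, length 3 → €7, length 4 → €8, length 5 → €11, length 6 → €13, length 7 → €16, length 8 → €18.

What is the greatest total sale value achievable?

20

Build best[k] bottom-up: best[k] = max over allowed piece i of (p[i] + best[k−i]).
best[1] = 2
best[2] = max(2+2, 5+0) = 5
best[3] = max(2+5, 5+2, 7+0) = 7
best[4] = max(2+7, 5+5, 7+2, 8+0) = 10
best[5] = max(2+10, 5+7, 7+5, 8+2, 11+0) = 12
best[6] = max(2+12, 5+10, 7+7, 8+5, 11+2, 13+0) = 15
best[7] = max(2+15, 5+12, 7+10, …, 13+2, 16+0) = 17
best[8] = max(2+17, 5+15, 7+12, …, 16+2, 18+0) = 20
One optimal cutting: 2 + 2 + 2 + 2 → €5 + €5 + €5 + €5 = €20.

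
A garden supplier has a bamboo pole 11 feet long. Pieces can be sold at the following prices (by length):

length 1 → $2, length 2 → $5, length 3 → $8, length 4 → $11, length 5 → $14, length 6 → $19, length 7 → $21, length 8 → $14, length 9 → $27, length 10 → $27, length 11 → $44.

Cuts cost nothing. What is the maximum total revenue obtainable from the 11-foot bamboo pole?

44

Let v[k] be the best obtainable value from length k. For each k, try every first piece i and keep the best of price[i] + v[k−i].
v[1] = 2
v[2] = max(2+2, 5+0) = 5
v[3] = max(2+5, 5+2, 8+0) = 8
v[4] = max(2+8, 5+5, 8+2, 11+0) = 11
v[5] = max(2+11, 5+8, 8+5, 11+2, 14+0) = 14
v[6] = max(2+14, 5+11, 8+8, 11+5, 14+2, 19+0) = 19
v[7] = max(2+19, 5+14, 8+11, …, 19+2, 21+0) = 21
v[8] = max(2+21, 5+19, 8+14, …, 21+2, 14+0) = 24
v[9] = max(2+24, 5+21, 8+19, …, 14+2, 27+0) = 27
v[10] = max(2+27, 5+24, 8+21, …, 27+2, 27+0) = 30
v[11] = max(2+30, 5+27, 8+24, …, 27+2, 44+0) = 44
Best is to sell the whole 11-foot piece uncut for $44.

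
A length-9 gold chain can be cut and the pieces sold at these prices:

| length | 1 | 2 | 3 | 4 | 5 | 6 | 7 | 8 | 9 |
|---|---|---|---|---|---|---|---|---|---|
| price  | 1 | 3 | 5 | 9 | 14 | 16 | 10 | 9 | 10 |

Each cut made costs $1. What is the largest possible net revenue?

22

Consider every possible first cut. net[k] is the best of p[i]+net[k−i] over all sellable i≤k, charging 1 whenever i<k.
net[1] = 1
net[2] = 3
net[3] = 5
net[4] = 9
net[5] = 14
net[6] = 16
net[7] = 16  (first piece 1, then net[6]=16)
net[8] = 18  (first piece 2, then net[6]=16)
net[9] = 22  (first piece 4, then net[5]=14)
One optimal plan: pieces 5 + 4 (1 cut) → $23 − $1 = $22.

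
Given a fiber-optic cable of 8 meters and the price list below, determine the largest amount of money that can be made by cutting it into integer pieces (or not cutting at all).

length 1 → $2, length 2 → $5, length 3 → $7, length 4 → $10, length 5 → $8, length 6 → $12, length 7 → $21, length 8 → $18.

23

Consider every possible first cut. R[k] is the best of p[i]+R[k−i] over all sellable i≤k.
R[1] = 2
R[2] = 5
R[3] = 7  (first piece 1, then R[2]=5)
R[4] = 10  (first piece 2, then R[2]=5)
R[5] = 12  (first piece 1, then R[4]=10)
R[6] = 15  (first piece 2, then R[4]=10)
R[7] = 21
R[8] = 23  (first piece 1, then R[7]=21)
One optimal cutting: 7 + 1 → $21 + $2 = $23.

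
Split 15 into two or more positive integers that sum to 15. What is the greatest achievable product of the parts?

Fill f[k] for k=2..15: at each k try every first piece i and multiply by the better of (k−i) uncut or f[k−i].
f[2] = 1*max(1,0) = 1*1 = 1
f[3] = 1*max(2,1) = 1*2 = 2
f[4] = 2*max(2,1) = 2*2 = 4
f[5] = 2*max(3,2) = 2*3 = 6
f[6] = 3*max(3,2) = 3*3 = 9
f[7] = 2*max(5,6) = 2*6 = 12
f[8] = 2*max(6,9) = 2*9 = 18
f[9] = 3*max(6,9) = 3*9 = 27
f[10] = 2*max(8,18) = 2*18 = 36
f[11] = 2*max(9,27) = 2*27 = 54
f[12] = 3*max(9,27) = 3*27 = 81
f[13] = 2*max(11,54) = 2*54 = 108
f[14] = 2*max(12,81) = 2*81 = 162
f[15] = 3*max(12,81) = 3*81 = 243
One optimal split: 3 + 3 + 3 + 3 + 3; product 3*3*3*3*3 = 243.

243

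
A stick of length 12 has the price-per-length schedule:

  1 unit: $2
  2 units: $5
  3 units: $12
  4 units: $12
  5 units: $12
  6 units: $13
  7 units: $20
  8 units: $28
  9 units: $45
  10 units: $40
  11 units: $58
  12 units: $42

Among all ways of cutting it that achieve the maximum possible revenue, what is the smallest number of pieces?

Let r[k] be the best obtainable value from length k. For each k, try every first piece i and keep the best of price[i] + r[k−i].
r[1] = 2
r[2] = 5
r[3] = 12
r[4] = 14  (first piece 1, then r[3]=12)
r[5] = 17  (first piece 2, then r[3]=12)
r[6] = 24  (first piece 3, then r[3]=12)
r[7] = 26  (first piece 1, then r[6]=24)
r[8] = 29  (first piece 2, then r[6]=24)
r[9] = 45
r[10] = 47  (first piece 1, then r[9]=45)
r[11] = 58
r[12] = 60  (first piece 1, then r[11]=58)
Maximum revenue is $60.
Now minimize piece count subject to staying optimal: for each k, pieces[k] = 1 + min over i with p[i]+r[k−i]=r[k] of pieces[k−i].
pieces[9] = 1
pieces[10] = 2
pieces[11] = 1
pieces[12] = 2

2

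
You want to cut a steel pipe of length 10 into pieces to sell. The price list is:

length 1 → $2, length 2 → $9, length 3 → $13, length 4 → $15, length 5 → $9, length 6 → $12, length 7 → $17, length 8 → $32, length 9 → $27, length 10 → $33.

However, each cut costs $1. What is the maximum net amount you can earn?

Build net[k] bottom-up: net[k] = max over allowed piece i of (p[i] + net[k−i]) − 1 per cut.
net[1] = 2
net[2] = 9
net[3] = 13
net[4] = 17  (first piece 2, then net[2]=9)
net[5] = 21  (first piece 2, then net[3]=13)
net[6] = 25  (first piece 2, then net[4]=17)
net[7] = 29  (first piece 2, then net[5]=21)
net[8] = 33  (first piece 2, then net[6]=25)
net[9] = 37  (first piece 2, then net[7]=29)
net[10] = 41  (first piece 2, then net[8]=33)
One optimal plan: pieces 2 + 2 + 2 + 2 + 2 (4 cuts) → $45 − $4 = $41.

41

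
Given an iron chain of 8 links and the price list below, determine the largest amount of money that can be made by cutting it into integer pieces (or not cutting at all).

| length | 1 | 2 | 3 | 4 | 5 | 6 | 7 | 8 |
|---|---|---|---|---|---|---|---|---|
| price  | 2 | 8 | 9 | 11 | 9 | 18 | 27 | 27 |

Consider every possible first cut. v[k] is the best of p[i]+v[k−i] over all sellable i≤k.
v[1] = 2
v[2] = 8
v[3] = 10  (first piece 1, then v[2]=8)
v[4] = 16  (first piece 2, then v[2]=8)
v[5] = 18  (first piece 1, then v[4]=16)
v[6] = 24  (first piece 2, then v[4]=16)
v[7] = 27
v[8] = 32  (first piece 2, then v[6]=24)
One optimal cutting: 2 + 2 + 2 + 2 → $8 + $8 + $8 + $8 = $32.

32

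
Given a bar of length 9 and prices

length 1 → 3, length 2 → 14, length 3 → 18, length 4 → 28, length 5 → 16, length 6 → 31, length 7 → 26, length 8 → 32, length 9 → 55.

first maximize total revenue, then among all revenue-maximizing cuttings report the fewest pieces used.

3

Let r[k] be the best obtainable value from length k. For each k, try every first piece i and keep the best of price[i] + r[k−i].
r[1] = 3
r[2] = max(3+3, 14+0) = 14
r[3] = max(3+14, 14+3, 18+0) = 18
r[4] = max(3+18, 14+14, 18+3, 28+0) = 28
r[5] = max(3+28, 14+18, 18+14, 28+3, 16+0) = 32
r[6] = max(3+32, 14+28, 18+18, 28+14, 16+3, 31+0) = 42
r[7] = max(3+42, 14+32, 18+28, …, 31+3, 26+0) = 46
r[8] = max(3+46, 14+42, 18+32, …, 26+3, 32+0) = 56
r[9] = max(3+56, 14+46, 18+42, …, 32+3, 55+0) = 60
Maximum revenue is 60.
Now minimize piece count subject to staying optimal: for each k, pieces[k] = 1 + min over i with p[i]+r[k−i]=r[k] of pieces[k−i].
pieces[6] = 2
pieces[7] = 2
pieces[8] = 2
pieces[9] = 3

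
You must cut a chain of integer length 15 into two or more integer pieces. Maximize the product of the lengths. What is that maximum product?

243

Let f[k] be the best product for length k (with at least one cut). For each first piece i, the rest contributes max(k−i, f[k−i]).
f[2] = 1*max(1,0) = 1*1 = 1
f[3] = max(1*2, 2*1) = 2
f[4] = max(1*3, 2*2, 3*1) = 4
f[5] = max(1*4, 2*3, 3*2, 4*1) = 6
f[6] = max(1*6, 2*4, 3*3, 4*2, 5*1) = 9
f[7] = max(1*9, 2*6, 3*4, 4*3, 5*2, 6*1) = 12
f[8] = max(1*12, 2*9, 3*6, …, 6*2, 7*1) = 18
f[9] = max(1*18, 2*12, 3*9, …, 7*2, 8*1) = 27
f[10] = max(1*27, 2*18, 3*12, …, 8*2, 9*1) = 36
f[11] = max(1*36, 2*27, 3*18, …, 9*2, 10*1) = 54
f[12] = max(1*54, 2*36, 3*27, …, 10*2, 11*1) = 81
f[13] = max(1*81, 2*54, 3*36, …, 11*2, 12*1) = 108
f[14] = max(1*108, 2*81, 3*54, …, 12*2, 13*1) = 162
f[15] = max(1*162, 2*108, 3*81, …, 13*2, 14*1) = 243
One optimal split: 3 + 3 + 3 + 3 + 3; product 3*3*3*3*3 = 243.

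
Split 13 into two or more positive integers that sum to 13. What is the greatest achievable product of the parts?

Define f[k] = max over 1≤i<k of i · max(k−i, f[k−i]); the inner max lets the remainder stay uncut if that's better.
f[2] = 1×max(1,0) = 1×1 = 1
f[3] = max(1×2, 2×1) = 2
f[4] = max(1×3, 2×2, 3×1) = 4
f[5] = max(1×4, 2×3, 3×2, 4×1) = 6
f[6] = max(1×6, 2×4, 3×3, 4×2, 5×1) = 9
f[7] = max(1×9, 2×6, 3×4, 4×3, 5×2, 6×1) = 12
f[8] = max(1×12, 2×9, 3×6, …, 6×2, 7×1) = 18
f[9] = max(1×18, 2×12, 3×9, …, 7×2, 8×1) = 27
f[10] = max(1×27, 2×18, 3×12, …, 8×2, 9×1) = 36
f[11] = max(1×36, 2×27, 3×18, …, 9×2, 10×1) = 54
f[12] = max(1×54, 2×36, 3×27, …, 10×2, 11×1) = 81
f[13] = max(1×81, 2×54, 3×36, …, 11×2, 12×1) = 108
One optimal split: 3 + 3 + 3 + 2 + 2; product 3×3×3×2×2 = 108.

108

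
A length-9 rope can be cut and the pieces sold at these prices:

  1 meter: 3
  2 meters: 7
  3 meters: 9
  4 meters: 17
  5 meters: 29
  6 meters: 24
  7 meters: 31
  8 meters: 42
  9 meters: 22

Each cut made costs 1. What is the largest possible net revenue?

Consider every possible first cut. net[k] is the best of p[i]+net[k−i] over all sellable i≤k, charging 1 whenever i<k.
net[1] = 3
net[2] = 7
net[3] = 9  (first piece 1, then net[2]=7)
net[4] = 17
net[5] = 29
net[6] = 31  (first piece 1, then net[5]=29)
net[7] = 35  (first piece 2, then net[5]=29)
net[8] = 42
net[9] = 45  (first piece 4, then net[5]=29)
One optimal plan: pieces 5 + 4 (1 cut) → 46 − 1 = 45.

45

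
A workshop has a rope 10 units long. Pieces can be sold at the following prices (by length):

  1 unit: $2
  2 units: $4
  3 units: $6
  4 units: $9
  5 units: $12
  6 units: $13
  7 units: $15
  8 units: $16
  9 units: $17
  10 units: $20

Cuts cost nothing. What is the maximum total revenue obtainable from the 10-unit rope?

24

Let r[k] be the best obtainable value from length k. For each k, try every first piece i and keep the best of price[i] + r[k−i].
r[1] = 2
r[2] = max(2+2, 4+0) = 4
r[3] = max(2+4, 4+2, 6+0) = 6
r[4] = max(2+6, 4+4, 6+2, 9+0) = 9
r[5] = max(2+9, 4+6, 6+4, 9+2, 12+0) = 12
r[6] = max(2+12, 4+9, 6+6, 9+4, 12+2, 13+0) = 14
r[7] = max(2+14, 4+12, 6+9, …, 13+2, 15+0) = 16
r[8] = max(2+16, 4+14, 6+12, …, 15+2, 16+0) = 18
r[9] = max(2+18, 4+16, 6+14, …, 16+2, 17+0) = 21
r[10] = max(2+21, 4+18, 6+16, …, 17+2, 20+0) = 24
One optimal cutting: 5 + 5 → $12 + $12 = $24.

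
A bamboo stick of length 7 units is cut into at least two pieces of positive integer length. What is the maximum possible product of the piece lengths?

12

Define m[k] = max over 1≤i<k of i · max(k−i, m[k−i]); the inner max lets the remainder stay uncut if that's better.
m[2] = 1·max(1,0) = 1·1 = 1
m[3] = 1·max(2,1) = 1·2 = 2
m[4] = 2·max(2,1) = 2·2 = 4
m[5] = 2·max(3,2) = 2·3 = 6
m[6] = 3·max(3,2) = 3·3 = 9
m[7] = 2·max(5,6) = 2·6 = 12
One optimal split: 3 + 2 + 2; product 3·2·2 = 12.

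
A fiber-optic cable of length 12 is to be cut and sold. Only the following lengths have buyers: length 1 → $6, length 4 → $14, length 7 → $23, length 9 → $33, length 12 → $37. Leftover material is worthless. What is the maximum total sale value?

Consider every possible first cut. best[k] is the best of p[i]+best[k−i] over all sellable i≤k.
best[1] = 6
best[2] = 12  (first piece 1, then best[1]=6)
best[3] = 18  (first piece 1, then best[2]=12)
best[4] = 24  (first piece 1, then best[3]=18)
best[5] = 30  (first piece 1, then best[4]=24)
best[6] = 36  (first piece 1, then best[5]=30)
best[7] = 42  (first piece 1, then best[6]=36)
best[8] = 48  (first piece 1, then best[7]=42)
best[9] = 54  (first piece 1, then best[8]=48)
best[10] = 60  (first piece 1, then best[9]=54)
best[11] = 66  (first piece 1, then best[10]=60)
best[12] = 72  (first piece 1, then best[11]=66)
One optimal cutting: 1 + 1 + 1 + 1 + 1 + 1 + 1 + 1 + 1 + 1 + 1 + 1 → $72.

72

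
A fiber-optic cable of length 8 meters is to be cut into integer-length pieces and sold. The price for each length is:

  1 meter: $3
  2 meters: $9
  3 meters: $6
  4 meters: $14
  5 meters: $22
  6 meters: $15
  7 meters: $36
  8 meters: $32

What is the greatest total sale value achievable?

Consider every possible first cut. best[k] is the best of p[i]+best[k−i] over all sellable i≤k.
best[1] = 3
best[2] = 9
best[3] = 12  (first piece 1, then best[2]=9)
best[4] = 18  (first piece 2, then best[2]=9)
best[5] = 22
best[6] = 27  (first piece 2, then best[4]=18)
best[7] = 36
best[8] = 39  (first piece 1, then best[7]=36)
One optimal cutting: 7 + 1 → $36 + $3 = $39.

39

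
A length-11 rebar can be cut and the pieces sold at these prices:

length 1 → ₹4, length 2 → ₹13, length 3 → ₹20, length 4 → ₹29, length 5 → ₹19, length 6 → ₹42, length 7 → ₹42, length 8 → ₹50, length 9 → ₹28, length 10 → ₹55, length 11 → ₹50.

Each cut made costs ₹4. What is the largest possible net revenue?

Consider every possible first cut. r[k] is the best of p[i]+r[k−i] over all sellable i≤k, charging 4 whenever i<k.
r[1] = 4
r[2] = max(4+4-4, 13+0) = 13
r[3] = max(4+13-4, 13+4-4, 20+0) = 20
r[4] = max(4+20-4, 13+13-4, 20+4-4, 29+0) = 29
r[5] = max(4+29-4, 13+20-4, 20+13-4, 29+4-4, 19+0) = 29
r[6] = max(4+29-4, 13+29-4, 20+20-4, 29+13-4, 19+4-4, 42+0) = 42
r[7] = max(4+42-4, 13+29-4, 20+29-4, …, 42+4-4, 42+0) = 45
r[8] = max(4+45-4, 13+42-4, 20+29-4, …, 42+4-4, 50+0) = 54
r[9] = max(4+54-4, 13+45-4, 20+42-4, …, 50+4-4, 28+0) = 58
r[10] = max(4+58-4, 13+54-4, 20+45-4, …, 28+4-4, 55+0) = 67
r[11] = max(4+67-4, 13+58-4, 20+54-4, …, 55+4-4, 50+0) = 70
One optimal plan: pieces 4 + 4 + 3 (2 cuts) → ₹78 − ₹8 = ₹70.

70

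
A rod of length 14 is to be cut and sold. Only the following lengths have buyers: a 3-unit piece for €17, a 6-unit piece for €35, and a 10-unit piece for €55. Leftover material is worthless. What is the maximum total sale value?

Consider every possible first cut. f[k] is the best of p[i]+f[k−i] over all sellable i≤k.
f[1] = 0
f[2] = 0
f[3] = 17
f[4] = 17
f[5] = 17
f[6] = max(17+17, 35+0) = 35
f[7] = max(17+17, 35+0) = 35
f[8] = max(17+17, 35+0) = 35
f[9] = max(17+35, 35+17) = 52
f[10] = max(17+35, 35+17, 55+0) = 55
f[11] = max(17+35, 35+17, 55+0) = 55
f[12] = max(17+52, 35+35, 55+0) = 70
f[13] = max(17+55, 35+35, 55+17) = 72
f[14] = max(17+55, 35+35, 55+17) = 72
One optimal cutting: pieces 10 + 3 with 1 unit of scrap → €72.

72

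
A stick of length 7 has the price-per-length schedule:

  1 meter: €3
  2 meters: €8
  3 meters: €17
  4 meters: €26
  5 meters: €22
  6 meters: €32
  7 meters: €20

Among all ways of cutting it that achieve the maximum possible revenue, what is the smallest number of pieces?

2

Let r[k] be the best obtainable value from length k. For each k, try every first piece i and keep the best of price[i] + r[k−i].
r[1] = 3
r[2] = max(3+3, 8+0) = 8
r[3] = max(3+8, 8+3, 17+0) = 17
r[4] = max(3+17, 8+8, 17+3, 26+0) = 26
r[5] = max(3+26, 8+17, 17+8, 26+3, 22+0) = 29
r[6] = max(3+29, 8+26, 17+17, 26+8, 22+3, 32+0) = 34
r[7] = max(3+34, 8+29, 17+26, …, 32+3, 20+0) = 43
Maximum revenue is €43.
Now minimize piece count subject to staying optimal: for each k, pieces[k] = 1 + min over i with p[i]+r[k−i]=r[k] of pieces[k−i].
pieces[4] = 1
pieces[5] = 2
pieces[6] = 2
pieces[7] = 2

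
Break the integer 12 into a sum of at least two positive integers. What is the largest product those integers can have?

81

Fill g[k] for k=2..12: at each k try every first piece i and multiply by the better of (k−i) uncut or g[k−i].
g[2] = 1·max(1,0) = 1·1 = 1
g[3] = max(1·2, 2·1) = 2
g[4] = max(1·3, 2·2, 3·1) = 4
g[5] = max(1·4, 2·3, 3·2, 4·1) = 6
g[6] = max(1·6, 2·4, 3·3, 4·2, 5·1) = 9
g[7] = max(1·9, 2·6, 3·4, 4·3, 5·2, 6·1) = 12
g[8] = max(1·12, 2·9, 3·6, …, 6·2, 7·1) = 18
g[9] = max(1·18, 2·12, 3·9, …, 7·2, 8·1) = 27
g[10] = max(1·27, 2·18, 3·12, …, 8·2, 9·1) = 36
g[11] = max(1·36, 2·27, 3·18, …, 9·2, 10·1) = 54
g[12] = max(1·54, 2·36, 3·27, …, 10·2, 11·1) = 81
One optimal split: 3 + 3 + 3 + 3; product 3·3·3·3 = 81.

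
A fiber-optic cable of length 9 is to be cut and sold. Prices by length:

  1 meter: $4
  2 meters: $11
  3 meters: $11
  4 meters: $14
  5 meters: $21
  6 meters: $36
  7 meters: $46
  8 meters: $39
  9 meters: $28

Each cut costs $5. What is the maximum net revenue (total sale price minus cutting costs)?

52

Build r[k] bottom-up: r[k] = max over allowed piece i of (p[i] + r[k−i]) − 5 per cut.
r[1] = 4
r[2] = max(4+4-5, 11+0) = 11
r[3] = max(4+11-5, 11+4-5, 11+0) = 11
r[4] = max(4+11-5, 11+11-5, 11+4-5, 14+0) = 17
r[5] = max(4+17-5, 11+11-5, 11+11-5, 14+4-5, 21+0) = 21
r[6] = max(4+21-5, 11+17-5, 11+11-5, 14+11-5, 21+4-5, 36+0) = 36
r[7] = max(4+36-5, 11+21-5, 11+17-5, …, 36+4-5, 46+0) = 46
r[8] = max(4+46-5, 11+36-5, 11+21-5, …, 46+4-5, 39+0) = 45
r[9] = max(4+45-5, 11+46-5, 11+36-5, …, 39+4-5, 28+0) = 52
One optimal plan: pieces 7 + 2 (1 cut) → $57 − $5 = $52.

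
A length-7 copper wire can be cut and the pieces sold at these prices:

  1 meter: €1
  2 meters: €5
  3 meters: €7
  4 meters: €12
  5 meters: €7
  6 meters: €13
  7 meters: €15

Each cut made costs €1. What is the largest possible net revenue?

Let net[k] be the best obtainable value from length k. For each k, try every first piece i and keep the best of price[i] + net[k−i] minus the 1 cut fee when i<k.
net[1] = 1
net[2] = 5
net[3] = 7
net[4] = 12
net[5] = 12  (first piece 1, then net[4]=12)
net[6] = 16  (first piece 2, then net[4]=12)
net[7] = 18  (first piece 3, then net[4]=12)
One optimal plan: pieces 4 + 3 (1 cut) → €19 − €1 = €18.

18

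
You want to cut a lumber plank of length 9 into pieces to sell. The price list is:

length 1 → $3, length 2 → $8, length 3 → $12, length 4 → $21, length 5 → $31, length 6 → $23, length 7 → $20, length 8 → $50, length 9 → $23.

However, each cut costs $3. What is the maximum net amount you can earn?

Consider every possible first cut. r[k] is the best of p[i]+r[k−i] over all sellable i≤k, charging 3 whenever i<k.
r[1] = 3
r[2] = 8
r[3] = 12
r[4] = 21
r[5] = 31
r[6] = 31  (first piece 1, then r[5]=31)
r[7] = 36  (first piece 2, then r[5]=31)
r[8] = 50
r[9] = 50  (first piece 1, then r[8]=50)
One optimal plan: pieces 8 + 1 (1 cut) → $53 − $3 = $50.

50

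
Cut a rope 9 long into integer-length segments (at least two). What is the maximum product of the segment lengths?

Fill m[k] for k=2..9: at each k try every first piece i and multiply by the better of (k−i) uncut or m[k−i].
m[2] = 1×max(1,0) = 1×1 = 1
m[3] = max(1×2, 2×1) = 2
m[4] = max(1×3, 2×2, 3×1) = 4
m[5] = max(1×4, 2×3, 3×2, 4×1) = 6
m[6] = max(1×6, 2×4, 3×3, 4×2, 5×1) = 9
m[7] = max(1×9, 2×6, 3×4, 4×3, 5×2, 6×1) = 12
m[8] = max(1×12, 2×9, 3×6, …, 6×2, 7×1) = 18
m[9] = max(1×18, 2×12, 3×9, …, 7×2, 8×1) = 27
One optimal split: 3 + 3 + 3; product 3×3×3 = 27.

27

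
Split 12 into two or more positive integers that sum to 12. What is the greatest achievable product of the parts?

81

Fill prod[k] for k=2..12: at each k try every first piece i and multiply by the better of (k−i) uncut or prod[k−i].
prod[2] = 1·max(1,0) = 1·1 = 1
prod[3] = max(1·2, 2·1) = 2
prod[4] = max(1·3, 2·2, 3·1) = 4
prod[5] = max(1·4, 2·3, 3·2, 4·1) = 6
prod[6] = max(1·6, 2·4, 3·3, 4·2, 5·1) = 9
prod[7] = max(1·9, 2·6, 3·4, 4·3, 5·2, 6·1) = 12
prod[8] = max(1·12, 2·9, 3·6, …, 6·2, 7·1) = 18
prod[9] = max(1·18, 2·12, 3·9, …, 7·2, 8·1) = 27
prod[10] = max(1·27, 2·18, 3·12, …, 8·2, 9·1) = 36
prod[11] = max(1·36, 2·27, 3·18, …, 9·2, 10·1) = 54
prod[12] = max(1·54, 2·36, 3·27, …, 10·2, 11·1) = 81
One optimal split: 3 + 3 + 3 + 3; product 3·3·3·3 = 81.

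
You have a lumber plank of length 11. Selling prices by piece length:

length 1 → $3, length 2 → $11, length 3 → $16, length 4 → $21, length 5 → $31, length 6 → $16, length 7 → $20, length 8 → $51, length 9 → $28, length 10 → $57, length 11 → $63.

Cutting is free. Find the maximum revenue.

Let v[k] be the best obtainable value from length k. For each k, try every first piece i and keep the best of price[i] + v[k−i].
v[1] = 3
v[2] = 11
v[3] = 16
v[4] = 22  (first piece 2, then v[2]=11)
v[5] = 31
v[6] = 34  (first piece 1, then v[5]=31)
v[7] = 42  (first piece 2, then v[5]=31)
v[8] = 51
v[9] = 54  (first piece 1, then v[8]=51)
v[10] = 62  (first piece 2, then v[8]=51)
v[11] = 67  (first piece 3, then v[8]=51)
One optimal cutting: 8 + 3 → $51 + $16 = $67.

67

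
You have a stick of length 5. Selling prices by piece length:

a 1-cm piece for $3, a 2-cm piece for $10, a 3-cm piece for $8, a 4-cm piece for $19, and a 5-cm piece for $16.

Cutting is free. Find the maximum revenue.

23

Let v[k] be the best obtainable value from length k. For each k, try every first piece i and keep the best of price[i] + v[k−i].
v[1] = 3
v[2] = max(3+3, 10+0) = 10
v[3] = max(3+10, 10+3, 8+0) = 13
v[4] = max(3+13, 10+10, 8+3, 19+0) = 20
v[5] = max(3+20, 10+13, 8+10, 19+3, 16+0) = 23
One optimal cutting: 2 + 2 + 1 → $10 + $10 + $3 = $23.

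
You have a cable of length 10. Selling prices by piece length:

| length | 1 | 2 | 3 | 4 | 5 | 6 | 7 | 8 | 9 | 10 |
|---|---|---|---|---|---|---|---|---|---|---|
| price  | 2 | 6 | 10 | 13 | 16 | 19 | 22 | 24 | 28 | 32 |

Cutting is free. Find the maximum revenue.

Build r[k] bottom-up: r[k] = max over allowed piece i of (p[i] + r[k−i]).
r[1] = 2
r[2] = max(2+2, 6+0) = 6
r[3] = max(2+6, 6+2, 10+0) = 10
r[4] = max(2+10, 6+6, 10+2, 13+0) = 13
r[5] = max(2+13, 6+10, 10+6, 13+2, 16+0) = 16
r[6] = max(2+16, 6+13, 10+10, 13+6, 16+2, 19+0) = 20
r[7] = max(2+20, 6+16, 10+13, …, 19+2, 22+0) = 23
r[8] = max(2+23, 6+20, 10+16, …, 22+2, 24+0) = 26
r[9] = max(2+26, 6+23, 10+20, …, 24+2, 28+0) = 30
r[10] = max(2+30, 6+26, 10+23, …, 28+2, 32+0) = 33
One optimal cutting: 4 + 3 + 3 → €13 + €10 + €10 = €33.

33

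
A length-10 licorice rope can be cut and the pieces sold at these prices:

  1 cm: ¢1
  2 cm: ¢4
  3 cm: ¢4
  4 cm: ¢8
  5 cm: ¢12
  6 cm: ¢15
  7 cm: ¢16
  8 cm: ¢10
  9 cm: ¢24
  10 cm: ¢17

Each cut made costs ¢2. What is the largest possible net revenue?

23

Let net[k] be the best obtainable value from length k. For each k, try every first piece i and keep the best of price[i] + net[k−i] minus the 2 cut fee when i<k.
net[1] = 1
net[2] = max(1+1-2, 4+0) = 4
net[3] = max(1+4-2, 4+1-2, 4+0) = 4
net[4] = max(1+4-2, 4+4-2, 4+1-2, 8+0) = 8
net[5] = max(1+8-2, 4+4-2, 4+4-2, 8+1-2, 12+0) = 12
net[6] = max(1+12-2, 4+8-2, 4+4-2, 8+4-2, 12+1-2, 15+0) = 15
net[7] = max(1+15-2, 4+12-2, 4+8-2, …, 15+1-2, 16+0) = 16
net[8] = max(1+16-2, 4+15-2, 4+12-2, …, 16+1-2, 10+0) = 17
net[9] = max(1+17-2, 4+16-2, 4+15-2, …, 10+1-2, 24+0) = 24
net[10] = max(1+24-2, 4+17-2, 4+16-2, …, 24+1-2, 17+0) = 23
One optimal plan: pieces 9 + 1 (1 cut) → ¢25 − ¢2 = ¢23.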